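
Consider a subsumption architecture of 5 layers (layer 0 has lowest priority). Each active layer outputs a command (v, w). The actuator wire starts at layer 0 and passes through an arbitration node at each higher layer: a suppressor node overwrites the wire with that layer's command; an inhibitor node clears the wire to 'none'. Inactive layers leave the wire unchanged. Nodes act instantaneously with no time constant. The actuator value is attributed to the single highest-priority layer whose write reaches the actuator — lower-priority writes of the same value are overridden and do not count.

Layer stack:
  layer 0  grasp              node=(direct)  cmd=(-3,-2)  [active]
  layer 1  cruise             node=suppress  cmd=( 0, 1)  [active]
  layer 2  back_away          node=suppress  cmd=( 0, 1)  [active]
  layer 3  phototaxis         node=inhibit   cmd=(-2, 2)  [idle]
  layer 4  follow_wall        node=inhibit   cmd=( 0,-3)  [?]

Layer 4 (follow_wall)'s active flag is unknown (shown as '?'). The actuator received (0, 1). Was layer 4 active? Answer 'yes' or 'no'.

If layer 4 is active=yes:
  actuator would be none
If layer 4 is active=no:
  actuator would be (0, 1)
Observed (0, 1), so layer 4 was idle.

no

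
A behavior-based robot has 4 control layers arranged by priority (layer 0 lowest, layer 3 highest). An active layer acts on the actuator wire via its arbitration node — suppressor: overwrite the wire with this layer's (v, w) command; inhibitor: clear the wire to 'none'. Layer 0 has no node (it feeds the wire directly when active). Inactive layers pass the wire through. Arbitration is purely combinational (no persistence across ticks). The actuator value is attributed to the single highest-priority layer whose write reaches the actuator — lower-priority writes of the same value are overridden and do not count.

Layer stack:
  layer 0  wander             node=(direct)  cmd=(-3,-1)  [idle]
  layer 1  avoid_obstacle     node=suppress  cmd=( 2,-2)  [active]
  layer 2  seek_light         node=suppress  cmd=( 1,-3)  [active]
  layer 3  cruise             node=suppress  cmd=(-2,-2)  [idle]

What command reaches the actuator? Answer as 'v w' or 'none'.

1 -3

L0 wander: idle → wire = none
L1 avoid_obstacle: active, suppressor → wire = (2, -2)
L2 seek_light: active, suppressor → wire = (1, -3)
L3 cruise: idle → wire stays (1, -3)
actuator = (1, -3)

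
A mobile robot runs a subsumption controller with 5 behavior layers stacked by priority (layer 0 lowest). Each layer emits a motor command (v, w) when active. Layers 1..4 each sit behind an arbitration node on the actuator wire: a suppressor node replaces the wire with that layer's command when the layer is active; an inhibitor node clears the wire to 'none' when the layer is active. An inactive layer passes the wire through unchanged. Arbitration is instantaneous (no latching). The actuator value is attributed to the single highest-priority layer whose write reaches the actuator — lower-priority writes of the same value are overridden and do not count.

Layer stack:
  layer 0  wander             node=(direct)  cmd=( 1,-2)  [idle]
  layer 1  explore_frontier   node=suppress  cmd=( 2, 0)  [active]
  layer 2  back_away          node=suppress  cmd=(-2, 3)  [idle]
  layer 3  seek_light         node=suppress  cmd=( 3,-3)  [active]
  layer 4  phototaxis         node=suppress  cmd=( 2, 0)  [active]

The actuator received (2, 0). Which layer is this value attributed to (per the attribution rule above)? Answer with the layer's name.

phototaxis

L0 wander: idle → wire = none
L1 explore_frontier: active, suppressor → wire = (2, 0)
L2 back_away: idle → wire stays (2, 0)
L3 seek_light: active, suppressor → wire = (3, -3)
L4 phototaxis: active, suppressor → wire = (2, 0)
actuator = (2, 0)
last writer: layer 4 = phototaxis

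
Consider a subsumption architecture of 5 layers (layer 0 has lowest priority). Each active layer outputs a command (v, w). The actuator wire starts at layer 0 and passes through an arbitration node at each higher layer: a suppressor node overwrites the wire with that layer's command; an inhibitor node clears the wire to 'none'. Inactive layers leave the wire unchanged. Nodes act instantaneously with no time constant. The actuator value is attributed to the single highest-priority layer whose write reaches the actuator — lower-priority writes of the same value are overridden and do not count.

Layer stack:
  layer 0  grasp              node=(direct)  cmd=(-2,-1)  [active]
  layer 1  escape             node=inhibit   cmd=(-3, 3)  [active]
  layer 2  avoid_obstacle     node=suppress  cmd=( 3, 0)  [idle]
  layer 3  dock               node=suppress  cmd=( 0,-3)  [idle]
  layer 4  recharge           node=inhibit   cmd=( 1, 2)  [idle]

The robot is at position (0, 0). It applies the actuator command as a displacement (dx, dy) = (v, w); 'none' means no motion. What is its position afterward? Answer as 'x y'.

0 0

L0 grasp: active, feeds wire = (-2, -1)
L1 escape: active, inhibitor → wire = none
L2 avoid_obstacle: idle → wire stays none
L3 dock: idle → wire stays none
L4 recharge: idle → wire stays none
actuator = none
position: (0, 0) + none = (0, 0)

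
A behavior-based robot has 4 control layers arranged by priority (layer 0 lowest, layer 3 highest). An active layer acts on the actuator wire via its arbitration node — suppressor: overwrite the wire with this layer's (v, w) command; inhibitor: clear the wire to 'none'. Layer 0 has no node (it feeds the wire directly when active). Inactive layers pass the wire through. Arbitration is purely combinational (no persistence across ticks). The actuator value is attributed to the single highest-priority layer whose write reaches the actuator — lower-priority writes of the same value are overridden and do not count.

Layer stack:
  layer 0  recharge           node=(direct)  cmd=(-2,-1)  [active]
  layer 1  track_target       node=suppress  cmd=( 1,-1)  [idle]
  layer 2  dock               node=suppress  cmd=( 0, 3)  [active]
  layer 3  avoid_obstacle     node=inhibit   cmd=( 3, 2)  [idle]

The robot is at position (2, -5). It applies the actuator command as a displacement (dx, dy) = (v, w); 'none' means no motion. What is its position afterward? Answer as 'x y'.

2 -2

layer 0 (recharge) active — direct: (-2, -1)
layer 1 (track_target) idle — unchanged: (-2, -1)
layer 2 (dock) active — suppresses: (0, 3)
layer 3 (avoid_obstacle) idle — unchanged: (0, 3)
→ actuator (0, 3)
position: (2, -5) + (0, 3) = (2, -2)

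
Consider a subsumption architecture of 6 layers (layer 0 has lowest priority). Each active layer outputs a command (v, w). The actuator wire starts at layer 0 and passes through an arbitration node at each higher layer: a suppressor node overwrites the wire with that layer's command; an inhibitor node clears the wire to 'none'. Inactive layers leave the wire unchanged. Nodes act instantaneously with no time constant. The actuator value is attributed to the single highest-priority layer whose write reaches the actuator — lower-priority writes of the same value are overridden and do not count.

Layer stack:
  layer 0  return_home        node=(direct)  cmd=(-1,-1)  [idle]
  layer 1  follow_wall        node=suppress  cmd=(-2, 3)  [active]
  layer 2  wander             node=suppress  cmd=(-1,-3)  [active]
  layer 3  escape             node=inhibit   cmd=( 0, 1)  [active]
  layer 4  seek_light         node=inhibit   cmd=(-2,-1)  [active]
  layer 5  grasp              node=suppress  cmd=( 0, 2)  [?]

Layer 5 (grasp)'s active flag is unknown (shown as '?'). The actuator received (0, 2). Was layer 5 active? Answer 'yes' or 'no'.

yes

If layer 5 is active=yes:
  actuator would be (0, 2)
If layer 5 is active=no:
  actuator would be none
Observed (0, 2), so layer 5 was active.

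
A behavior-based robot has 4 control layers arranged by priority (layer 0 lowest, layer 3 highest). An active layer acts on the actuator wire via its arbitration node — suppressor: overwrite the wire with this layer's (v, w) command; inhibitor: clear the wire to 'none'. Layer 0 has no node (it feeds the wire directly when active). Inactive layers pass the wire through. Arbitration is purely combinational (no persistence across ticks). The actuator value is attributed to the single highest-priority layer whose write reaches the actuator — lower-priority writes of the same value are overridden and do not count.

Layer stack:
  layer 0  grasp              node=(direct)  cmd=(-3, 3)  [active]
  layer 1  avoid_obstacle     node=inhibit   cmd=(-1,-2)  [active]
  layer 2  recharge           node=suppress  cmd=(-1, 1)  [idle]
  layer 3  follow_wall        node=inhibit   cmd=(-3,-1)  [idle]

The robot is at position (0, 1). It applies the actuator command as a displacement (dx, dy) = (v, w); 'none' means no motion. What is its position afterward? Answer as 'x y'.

layer 0 (grasp) active — direct: (-3, 3)
layer 1 (avoid_obstacle) active — inhibits: none
layer 2 (recharge) idle — unchanged: none
layer 3 (follow_wall) idle — unchanged: none
→ actuator none
position: (0, 1) + none = (0, 1)

0 1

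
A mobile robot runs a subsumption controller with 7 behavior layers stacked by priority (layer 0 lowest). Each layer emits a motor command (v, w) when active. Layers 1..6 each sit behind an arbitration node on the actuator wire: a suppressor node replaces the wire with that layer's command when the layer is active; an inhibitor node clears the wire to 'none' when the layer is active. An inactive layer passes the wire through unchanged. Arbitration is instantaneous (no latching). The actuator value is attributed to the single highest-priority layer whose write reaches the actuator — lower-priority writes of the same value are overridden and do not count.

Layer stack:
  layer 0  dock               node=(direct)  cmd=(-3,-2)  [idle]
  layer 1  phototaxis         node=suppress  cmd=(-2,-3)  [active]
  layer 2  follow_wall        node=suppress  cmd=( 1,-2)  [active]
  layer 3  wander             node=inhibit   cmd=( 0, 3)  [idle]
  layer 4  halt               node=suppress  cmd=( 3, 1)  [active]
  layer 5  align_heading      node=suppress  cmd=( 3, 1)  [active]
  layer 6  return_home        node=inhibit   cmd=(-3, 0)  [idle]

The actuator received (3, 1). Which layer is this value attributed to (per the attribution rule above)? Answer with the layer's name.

align_heading

L0 dock: idle → wire = none
L1 phototaxis: active, suppressor → wire = (-2, -3)
L2 follow_wall: active, suppressor → wire = (1, -2)
L3 wander: idle → wire stays (1, -2)
L4 halt: active, suppressor → wire = (3, 1)
L5 align_heading: active, suppressor → wire = (3, 1)
L6 return_home: idle → wire stays (3, 1)
actuator = (3, 1)
last writer: layer 5 = align_heading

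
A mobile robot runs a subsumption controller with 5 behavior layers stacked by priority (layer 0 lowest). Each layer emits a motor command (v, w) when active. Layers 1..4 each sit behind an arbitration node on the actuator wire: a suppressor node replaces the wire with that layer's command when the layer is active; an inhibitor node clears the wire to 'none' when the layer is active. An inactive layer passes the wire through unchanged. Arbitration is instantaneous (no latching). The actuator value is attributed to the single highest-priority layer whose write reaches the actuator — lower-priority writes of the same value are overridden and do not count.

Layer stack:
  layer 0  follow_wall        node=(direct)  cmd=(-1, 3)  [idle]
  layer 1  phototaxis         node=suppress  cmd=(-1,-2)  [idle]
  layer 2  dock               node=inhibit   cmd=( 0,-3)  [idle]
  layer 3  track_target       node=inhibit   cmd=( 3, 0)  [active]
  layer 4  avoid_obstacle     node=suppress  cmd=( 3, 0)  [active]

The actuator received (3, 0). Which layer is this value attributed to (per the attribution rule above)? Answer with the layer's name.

layer 0 (follow_wall) idle — none
layer 1 (phototaxis) idle — unchanged: none
layer 2 (dock) idle — unchanged: none
layer 3 (track_target) active — inhibits: none
layer 4 (avoid_obstacle) active — suppresses: (3, 0)
→ actuator (3, 0)
last writer: layer 4 = avoid_obstacle

avoid_obstacle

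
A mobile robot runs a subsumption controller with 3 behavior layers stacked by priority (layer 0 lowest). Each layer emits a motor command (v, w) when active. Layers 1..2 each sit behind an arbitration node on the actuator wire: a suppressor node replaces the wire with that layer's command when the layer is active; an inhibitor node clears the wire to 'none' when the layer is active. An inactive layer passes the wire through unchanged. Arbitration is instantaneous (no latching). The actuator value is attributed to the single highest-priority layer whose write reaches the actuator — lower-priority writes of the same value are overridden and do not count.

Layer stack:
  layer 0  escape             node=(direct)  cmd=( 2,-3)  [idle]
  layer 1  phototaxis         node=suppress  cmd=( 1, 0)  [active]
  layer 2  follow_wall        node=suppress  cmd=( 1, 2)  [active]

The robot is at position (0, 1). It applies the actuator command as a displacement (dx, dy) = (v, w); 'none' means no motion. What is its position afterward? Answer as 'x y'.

L0 escape: idle → wire = none
L1 phototaxis: active, suppressor → wire = (1, 0)
L2 follow_wall: active, suppressor → wire = (1, 2)
actuator = (1, 2)
position: (0, 1) + (1, 2) = (1, 3)

1 3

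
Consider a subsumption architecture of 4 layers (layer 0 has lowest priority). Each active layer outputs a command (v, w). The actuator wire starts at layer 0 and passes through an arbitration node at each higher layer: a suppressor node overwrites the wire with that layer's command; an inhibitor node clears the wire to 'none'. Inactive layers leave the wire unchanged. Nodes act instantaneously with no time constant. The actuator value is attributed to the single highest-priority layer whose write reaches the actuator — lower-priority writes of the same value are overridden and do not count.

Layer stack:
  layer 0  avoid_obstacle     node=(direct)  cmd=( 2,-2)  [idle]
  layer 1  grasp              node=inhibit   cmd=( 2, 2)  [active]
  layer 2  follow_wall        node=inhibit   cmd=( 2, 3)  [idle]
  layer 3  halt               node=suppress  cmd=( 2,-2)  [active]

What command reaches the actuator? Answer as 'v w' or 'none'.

layer 0 (avoid_obstacle) idle — none
layer 1 (grasp) active — inhibits: none
layer 2 (follow_wall) idle — unchanged: none
layer 3 (halt) active — suppresses: (2, -2)
→ actuator (2, -2)

2 -2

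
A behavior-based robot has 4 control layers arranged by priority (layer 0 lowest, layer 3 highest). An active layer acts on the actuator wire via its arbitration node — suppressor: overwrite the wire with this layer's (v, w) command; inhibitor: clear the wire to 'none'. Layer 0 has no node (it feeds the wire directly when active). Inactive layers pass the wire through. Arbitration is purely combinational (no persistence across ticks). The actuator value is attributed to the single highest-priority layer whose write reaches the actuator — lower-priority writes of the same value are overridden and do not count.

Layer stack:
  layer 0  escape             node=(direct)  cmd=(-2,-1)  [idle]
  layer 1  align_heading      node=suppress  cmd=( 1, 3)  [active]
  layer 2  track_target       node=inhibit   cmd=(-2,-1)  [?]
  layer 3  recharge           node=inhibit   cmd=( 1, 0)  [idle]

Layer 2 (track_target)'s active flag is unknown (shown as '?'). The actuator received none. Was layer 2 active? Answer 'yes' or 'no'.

If layer 2 is active=yes:
  actuator would be none
If layer 2 is active=no:
  actuator would be (1, 3)
Observed none, so layer 2 was active.

yes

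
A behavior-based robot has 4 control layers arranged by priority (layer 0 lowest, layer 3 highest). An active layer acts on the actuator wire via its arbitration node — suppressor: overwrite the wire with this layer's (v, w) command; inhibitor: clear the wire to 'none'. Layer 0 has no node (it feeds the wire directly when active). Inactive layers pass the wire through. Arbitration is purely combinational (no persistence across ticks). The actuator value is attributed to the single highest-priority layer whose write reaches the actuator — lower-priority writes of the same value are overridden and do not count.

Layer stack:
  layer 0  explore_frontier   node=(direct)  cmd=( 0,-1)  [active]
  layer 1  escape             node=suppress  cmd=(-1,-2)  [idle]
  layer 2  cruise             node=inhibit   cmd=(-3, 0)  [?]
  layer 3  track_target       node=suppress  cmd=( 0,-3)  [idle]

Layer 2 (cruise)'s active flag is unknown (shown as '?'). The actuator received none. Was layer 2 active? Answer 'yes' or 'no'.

If layer 2 is active=yes:
  actuator would be none
If layer 2 is active=no:
  actuator would be (0, -1)
Observed none, so layer 2 was active.

yes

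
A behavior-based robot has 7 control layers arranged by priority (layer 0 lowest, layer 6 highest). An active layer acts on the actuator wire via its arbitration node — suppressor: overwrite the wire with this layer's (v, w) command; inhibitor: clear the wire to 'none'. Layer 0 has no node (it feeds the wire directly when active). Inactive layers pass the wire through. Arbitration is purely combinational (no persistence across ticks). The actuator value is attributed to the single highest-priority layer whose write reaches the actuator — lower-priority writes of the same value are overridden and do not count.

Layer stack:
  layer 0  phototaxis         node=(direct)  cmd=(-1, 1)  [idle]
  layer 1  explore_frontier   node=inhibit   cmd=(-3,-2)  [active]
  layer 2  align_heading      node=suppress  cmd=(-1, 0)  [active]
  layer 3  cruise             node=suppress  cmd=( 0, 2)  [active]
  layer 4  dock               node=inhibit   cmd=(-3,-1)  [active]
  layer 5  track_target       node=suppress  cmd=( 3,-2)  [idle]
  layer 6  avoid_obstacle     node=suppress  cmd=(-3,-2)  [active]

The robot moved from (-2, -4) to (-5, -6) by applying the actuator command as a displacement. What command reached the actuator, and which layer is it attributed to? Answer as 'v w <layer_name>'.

-3 -2 avoid_obstacle

displacement = (-5, -6) − (-2, -4) = (-3, -2)
L0 phototaxis: idle → wire = none
L1 explore_frontier: active, inhibitor → wire = none
L2 align_heading: active, suppressor → wire = (-1, 0)
L3 cruise: active, suppressor → wire = (0, 2)
L4 dock: active, inhibitor → wire = none
L5 track_target: idle → wire stays none
L6 avoid_obstacle: active, suppressor → wire = (-3, -2)
actuator = (-3, -2) — from layer 6 (avoid_obstacle)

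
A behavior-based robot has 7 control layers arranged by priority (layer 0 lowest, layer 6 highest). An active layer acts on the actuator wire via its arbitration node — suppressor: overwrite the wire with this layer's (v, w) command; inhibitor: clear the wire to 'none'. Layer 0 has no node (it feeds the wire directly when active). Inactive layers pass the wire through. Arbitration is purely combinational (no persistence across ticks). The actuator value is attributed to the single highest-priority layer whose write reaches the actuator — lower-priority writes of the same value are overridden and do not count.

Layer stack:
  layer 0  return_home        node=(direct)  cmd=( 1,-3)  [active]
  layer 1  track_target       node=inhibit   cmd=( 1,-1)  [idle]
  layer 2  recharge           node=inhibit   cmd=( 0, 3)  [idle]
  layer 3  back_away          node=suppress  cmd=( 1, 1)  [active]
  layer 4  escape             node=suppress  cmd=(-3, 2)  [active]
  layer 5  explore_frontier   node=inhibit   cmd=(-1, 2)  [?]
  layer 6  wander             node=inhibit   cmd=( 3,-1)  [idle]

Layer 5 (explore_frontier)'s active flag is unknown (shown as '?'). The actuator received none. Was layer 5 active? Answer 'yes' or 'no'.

If layer 5 is active=yes:
  actuator would be none
If layer 5 is active=no:
  actuator would be (-3, 2)
Observed none, so layer 5 was active.

yes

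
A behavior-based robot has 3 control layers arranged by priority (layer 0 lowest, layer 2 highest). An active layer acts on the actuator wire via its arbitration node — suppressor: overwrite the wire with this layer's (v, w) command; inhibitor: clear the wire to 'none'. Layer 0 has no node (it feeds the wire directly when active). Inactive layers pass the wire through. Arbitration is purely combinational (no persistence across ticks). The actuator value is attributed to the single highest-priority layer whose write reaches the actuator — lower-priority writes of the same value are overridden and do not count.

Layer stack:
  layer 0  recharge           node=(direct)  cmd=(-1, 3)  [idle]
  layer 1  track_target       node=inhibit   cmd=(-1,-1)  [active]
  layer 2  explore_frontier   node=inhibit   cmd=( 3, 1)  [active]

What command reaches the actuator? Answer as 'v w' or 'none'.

none

[0] recharge off; wire := none
[1] track_target on (inhibit); wire := none
[2] explore_frontier on (inhibit); wire := none
output none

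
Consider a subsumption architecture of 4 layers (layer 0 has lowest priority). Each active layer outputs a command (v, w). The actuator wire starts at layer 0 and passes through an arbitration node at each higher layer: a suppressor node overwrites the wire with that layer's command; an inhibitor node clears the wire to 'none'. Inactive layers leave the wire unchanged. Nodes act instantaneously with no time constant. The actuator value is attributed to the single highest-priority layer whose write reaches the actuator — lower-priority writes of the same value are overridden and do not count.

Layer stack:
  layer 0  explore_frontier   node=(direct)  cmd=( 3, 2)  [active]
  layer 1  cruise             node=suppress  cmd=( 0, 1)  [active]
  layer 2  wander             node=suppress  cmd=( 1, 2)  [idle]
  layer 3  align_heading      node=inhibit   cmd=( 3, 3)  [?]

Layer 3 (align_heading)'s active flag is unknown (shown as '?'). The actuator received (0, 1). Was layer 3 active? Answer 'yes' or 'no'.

If layer 3 is active=yes:
  actuator would be none
If layer 3 is active=no:
  actuator would be (0, 1)
Observed (0, 1), so layer 3 was idle.

no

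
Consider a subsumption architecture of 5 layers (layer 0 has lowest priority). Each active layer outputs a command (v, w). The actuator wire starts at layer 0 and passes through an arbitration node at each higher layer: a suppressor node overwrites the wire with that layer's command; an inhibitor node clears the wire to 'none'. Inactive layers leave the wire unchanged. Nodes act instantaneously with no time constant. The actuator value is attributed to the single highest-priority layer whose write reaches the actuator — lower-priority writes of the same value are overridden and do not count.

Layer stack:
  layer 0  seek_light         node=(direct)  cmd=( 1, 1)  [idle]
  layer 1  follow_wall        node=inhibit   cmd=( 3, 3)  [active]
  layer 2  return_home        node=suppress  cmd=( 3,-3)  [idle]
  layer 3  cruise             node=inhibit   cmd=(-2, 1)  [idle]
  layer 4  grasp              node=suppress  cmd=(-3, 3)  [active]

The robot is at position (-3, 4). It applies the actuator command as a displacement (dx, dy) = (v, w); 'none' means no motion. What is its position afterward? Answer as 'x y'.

layer 0 (seek_light) idle — none
layer 1 (follow_wall) active — inhibits: none
layer 2 (return_home) idle — unchanged: none
layer 3 (cruise) idle — unchanged: none
layer 4 (grasp) active — suppresses: (-3, 3)
→ actuator (-3, 3)
position: (-3, 4) + (-3, 3) = (-6, 7)

-6 7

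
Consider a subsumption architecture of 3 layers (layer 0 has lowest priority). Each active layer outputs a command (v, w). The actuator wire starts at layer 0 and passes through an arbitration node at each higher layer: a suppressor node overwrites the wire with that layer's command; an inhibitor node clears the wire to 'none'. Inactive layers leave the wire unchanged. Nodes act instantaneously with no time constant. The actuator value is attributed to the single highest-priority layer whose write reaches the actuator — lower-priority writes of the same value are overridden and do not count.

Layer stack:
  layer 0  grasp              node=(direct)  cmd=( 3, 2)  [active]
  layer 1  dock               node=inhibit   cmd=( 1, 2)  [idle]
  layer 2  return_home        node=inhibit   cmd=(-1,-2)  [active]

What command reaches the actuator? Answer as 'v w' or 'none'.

none

layer 0 (grasp) active — direct: (3, 2)
layer 1 (dock) idle — unchanged: (3, 2)
layer 2 (return_home) active — inhibits: none
→ actuator none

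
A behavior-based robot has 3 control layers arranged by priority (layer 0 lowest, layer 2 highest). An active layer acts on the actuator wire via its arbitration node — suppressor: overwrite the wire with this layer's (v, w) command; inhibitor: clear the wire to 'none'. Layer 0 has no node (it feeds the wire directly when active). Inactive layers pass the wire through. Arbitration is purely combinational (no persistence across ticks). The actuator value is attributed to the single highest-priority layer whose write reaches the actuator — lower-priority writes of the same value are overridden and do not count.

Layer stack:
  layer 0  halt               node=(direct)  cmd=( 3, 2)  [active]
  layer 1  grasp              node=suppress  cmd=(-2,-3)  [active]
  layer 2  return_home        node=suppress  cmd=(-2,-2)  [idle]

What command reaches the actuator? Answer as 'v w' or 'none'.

-2 -3

layer 0 (halt) active — direct: (3, 2)
layer 1 (grasp) active — suppresses: (-2, -3)
layer 2 (return_home) idle — unchanged: (-2, -3)
→ actuator (-2, -3)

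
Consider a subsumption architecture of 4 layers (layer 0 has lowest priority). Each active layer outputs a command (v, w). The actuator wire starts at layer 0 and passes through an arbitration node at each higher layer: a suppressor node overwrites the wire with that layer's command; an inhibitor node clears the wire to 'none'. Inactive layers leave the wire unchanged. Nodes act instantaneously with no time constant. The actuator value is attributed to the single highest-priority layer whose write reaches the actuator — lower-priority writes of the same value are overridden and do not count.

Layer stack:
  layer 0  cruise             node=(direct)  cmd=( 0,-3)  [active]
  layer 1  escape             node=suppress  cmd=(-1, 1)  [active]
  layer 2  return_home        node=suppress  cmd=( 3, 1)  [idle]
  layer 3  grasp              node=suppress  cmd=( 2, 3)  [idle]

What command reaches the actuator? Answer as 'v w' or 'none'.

-1 1

L0 cruise: active, feeds wire = (0, -3)
L1 escape: active, suppressor → wire = (-1, 1)
L2 return_home: idle → wire stays (-1, 1)
L3 grasp: idle → wire stays (-1, 1)
actuator = (-1, 1)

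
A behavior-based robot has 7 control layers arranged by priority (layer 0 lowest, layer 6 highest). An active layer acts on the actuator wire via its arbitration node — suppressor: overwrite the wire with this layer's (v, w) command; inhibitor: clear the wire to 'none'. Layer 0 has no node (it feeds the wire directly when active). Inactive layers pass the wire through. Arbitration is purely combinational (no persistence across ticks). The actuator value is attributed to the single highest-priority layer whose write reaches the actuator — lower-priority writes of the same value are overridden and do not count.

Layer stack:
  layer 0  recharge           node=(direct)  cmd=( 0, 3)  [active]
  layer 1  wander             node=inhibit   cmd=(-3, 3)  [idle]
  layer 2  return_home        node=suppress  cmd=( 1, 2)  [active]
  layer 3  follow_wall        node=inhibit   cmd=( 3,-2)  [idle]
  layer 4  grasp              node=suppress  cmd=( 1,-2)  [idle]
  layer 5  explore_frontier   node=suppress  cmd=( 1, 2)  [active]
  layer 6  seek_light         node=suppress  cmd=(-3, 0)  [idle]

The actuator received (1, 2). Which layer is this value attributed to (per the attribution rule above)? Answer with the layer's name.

explore_frontier

[0] recharge on; wire := (0, 3)
[1] wander off; pass (0, 3)
[2] return_home on (suppress); wire := (1, 2)
[3] follow_wall off; pass (1, 2)
[4] grasp off; pass (1, 2)
[5] explore_frontier on (suppress); wire := (1, 2)
[6] seek_light off; pass (1, 2)
output (1, 2)
last writer: layer 5 = explore_frontier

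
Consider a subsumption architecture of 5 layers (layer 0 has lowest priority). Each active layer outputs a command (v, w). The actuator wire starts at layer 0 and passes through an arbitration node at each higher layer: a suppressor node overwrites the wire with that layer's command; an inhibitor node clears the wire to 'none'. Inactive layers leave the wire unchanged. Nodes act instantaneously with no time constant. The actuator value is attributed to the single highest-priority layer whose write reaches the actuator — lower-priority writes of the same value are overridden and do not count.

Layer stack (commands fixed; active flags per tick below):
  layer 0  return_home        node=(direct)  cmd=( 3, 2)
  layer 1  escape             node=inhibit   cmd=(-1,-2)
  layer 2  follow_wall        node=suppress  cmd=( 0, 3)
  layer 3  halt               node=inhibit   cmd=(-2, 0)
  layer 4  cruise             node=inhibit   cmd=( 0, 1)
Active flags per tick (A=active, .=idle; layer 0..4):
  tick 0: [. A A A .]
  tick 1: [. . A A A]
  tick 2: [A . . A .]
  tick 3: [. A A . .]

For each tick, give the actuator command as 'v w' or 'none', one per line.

tick 0:
  [0] return_home off; wire := none
  [1] escape on (inhibit); wire := none
  [2] follow_wall on (suppress); wire := (0, 3)
  [3] halt on (inhibit); wire := none
  [4] cruise off; pass none
  output none
tick 1:
  [0] return_home off; wire := none
  [1] escape off; pass none
  [2] follow_wall on (suppress); wire := (0, 3)
  [3] halt on (inhibit); wire := none
  [4] cruise on (inhibit); wire := none
  output none
tick 2:
  [0] return_home on; wire := (3, 2)
  [1] escape off; pass (3, 2)
  [2] follow_wall off; pass (3, 2)
  [3] halt on (inhibit); wire := none
  [4] cruise off; pass none
  output none
tick 3:
  [0] return_home off; wire := none
  [1] escape on (inhibit); wire := none
  [2] follow_wall on (suppress); wire := (0, 3)
  [3] halt off; pass (0, 3)
  [4] cruise off; pass (0, 3)
  output (0, 3)

none
none
none
0 3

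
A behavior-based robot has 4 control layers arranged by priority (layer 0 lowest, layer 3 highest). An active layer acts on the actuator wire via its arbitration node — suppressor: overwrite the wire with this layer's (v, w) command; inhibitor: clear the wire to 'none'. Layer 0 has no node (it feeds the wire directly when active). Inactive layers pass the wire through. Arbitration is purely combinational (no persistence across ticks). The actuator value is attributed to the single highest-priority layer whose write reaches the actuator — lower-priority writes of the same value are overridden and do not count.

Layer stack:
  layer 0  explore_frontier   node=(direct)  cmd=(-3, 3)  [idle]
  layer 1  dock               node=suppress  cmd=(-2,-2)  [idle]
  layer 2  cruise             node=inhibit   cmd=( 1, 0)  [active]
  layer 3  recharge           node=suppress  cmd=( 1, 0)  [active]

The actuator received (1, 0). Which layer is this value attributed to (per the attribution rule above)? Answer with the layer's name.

recharge

[0] explore_frontier off; wire := none
[1] dock off; pass none
[2] cruise on (inhibit); wire := none
[3] recharge on (suppress); wire := (1, 0)
output (1, 0)
last writer: layer 3 = recharge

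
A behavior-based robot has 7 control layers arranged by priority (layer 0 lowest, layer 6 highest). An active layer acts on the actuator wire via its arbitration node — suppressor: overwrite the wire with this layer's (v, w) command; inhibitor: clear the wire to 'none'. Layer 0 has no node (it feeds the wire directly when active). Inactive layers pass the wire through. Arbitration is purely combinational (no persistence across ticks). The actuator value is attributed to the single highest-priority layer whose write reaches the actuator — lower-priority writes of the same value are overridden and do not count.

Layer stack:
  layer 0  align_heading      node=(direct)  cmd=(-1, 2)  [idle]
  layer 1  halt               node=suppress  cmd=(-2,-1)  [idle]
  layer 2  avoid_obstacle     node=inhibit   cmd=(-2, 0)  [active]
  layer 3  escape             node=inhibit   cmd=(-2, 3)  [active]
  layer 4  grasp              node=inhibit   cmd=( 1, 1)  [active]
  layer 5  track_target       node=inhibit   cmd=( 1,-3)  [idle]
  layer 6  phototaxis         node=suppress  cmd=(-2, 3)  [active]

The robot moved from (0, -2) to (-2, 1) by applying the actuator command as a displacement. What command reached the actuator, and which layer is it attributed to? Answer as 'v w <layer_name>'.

displacement = (-2, 1) − (0, -2) = (-2, 3)
L0 align_heading: idle → wire = none
L1 halt: idle → wire stays none
L2 avoid_obstacle: active, inhibitor → wire = none
L3 escape: active, inhibitor → wire = none
L4 grasp: active, inhibitor → wire = none
L5 track_target: idle → wire stays none
L6 phototaxis: active, suppressor → wire = (-2, 3)
actuator = (-2, 3) — from layer 6 (phototaxis)

-2 3 phototaxis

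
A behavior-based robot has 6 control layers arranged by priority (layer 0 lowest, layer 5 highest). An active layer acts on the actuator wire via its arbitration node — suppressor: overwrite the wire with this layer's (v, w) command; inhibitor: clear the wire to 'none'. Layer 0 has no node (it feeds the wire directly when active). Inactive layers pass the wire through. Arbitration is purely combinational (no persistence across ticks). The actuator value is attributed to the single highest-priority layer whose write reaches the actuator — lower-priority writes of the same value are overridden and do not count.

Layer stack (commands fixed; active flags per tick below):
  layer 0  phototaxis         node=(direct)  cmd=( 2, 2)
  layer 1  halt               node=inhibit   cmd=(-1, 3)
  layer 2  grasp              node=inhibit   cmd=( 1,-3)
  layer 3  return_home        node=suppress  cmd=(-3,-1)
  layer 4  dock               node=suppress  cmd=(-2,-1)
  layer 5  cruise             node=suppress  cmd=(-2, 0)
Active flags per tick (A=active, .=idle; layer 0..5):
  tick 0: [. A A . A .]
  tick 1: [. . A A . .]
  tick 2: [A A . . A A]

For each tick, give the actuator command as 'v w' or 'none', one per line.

-2 -1
-3 -1
-2 0

tick 0:
  layer 0 (phototaxis) idle — none
  layer 1 (halt) active — inhibits: none
  layer 2 (grasp) active — inhibits: none
  layer 3 (return_home) idle — unchanged: none
  layer 4 (dock) active — suppresses: (-2, -1)
  layer 5 (cruise) idle — unchanged: (-2, -1)
  → actuator (-2, -1)
tick 1:
  layer 0 (phototaxis) idle — none
  layer 1 (halt) idle — unchanged: none
  layer 2 (grasp) active — inhibits: none
  layer 3 (return_home) active — suppresses: (-3, -1)
  layer 4 (dock) idle — unchanged: (-3, -1)
  layer 5 (cruise) idle — unchanged: (-3, -1)
  → actuator (-3, -1)
tick 2:
  layer 0 (phototaxis) active — direct: (2, 2)
  layer 1 (halt) active — inhibits: none
  layer 2 (grasp) idle — unchanged: none
  layer 3 (return_home) idle — unchanged: none
  layer 4 (dock) active — suppresses: (-2, -1)
  layer 5 (cruise) active — suppresses: (-2, 0)
  → actuator (-2, 0)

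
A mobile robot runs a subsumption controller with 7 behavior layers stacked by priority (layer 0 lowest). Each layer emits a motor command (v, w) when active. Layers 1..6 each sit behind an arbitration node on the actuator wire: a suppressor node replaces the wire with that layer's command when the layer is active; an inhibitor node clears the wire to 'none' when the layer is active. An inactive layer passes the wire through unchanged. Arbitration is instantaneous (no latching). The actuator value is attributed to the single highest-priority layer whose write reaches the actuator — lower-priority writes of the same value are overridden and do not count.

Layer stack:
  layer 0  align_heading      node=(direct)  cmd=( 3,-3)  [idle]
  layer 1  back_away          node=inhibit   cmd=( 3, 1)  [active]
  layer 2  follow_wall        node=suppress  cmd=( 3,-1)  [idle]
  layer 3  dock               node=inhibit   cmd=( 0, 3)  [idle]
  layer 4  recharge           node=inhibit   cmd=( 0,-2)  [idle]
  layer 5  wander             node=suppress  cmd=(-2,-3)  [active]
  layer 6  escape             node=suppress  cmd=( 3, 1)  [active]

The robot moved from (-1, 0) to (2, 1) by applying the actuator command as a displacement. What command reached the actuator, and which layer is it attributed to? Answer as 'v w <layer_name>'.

displacement = (2, 1) − (-1, 0) = (3, 1)
layer 0 (align_heading) idle — none
layer 1 (back_away) active — inhibits: none
layer 2 (follow_wall) idle — unchanged: none
layer 3 (dock) idle — unchanged: none
layer 4 (recharge) idle — unchanged: none
layer 5 (wander) active — suppresses: (-2, -3)
layer 6 (escape) active — suppresses: (3, 1)
→ actuator (3, 1) — from layer 6 (escape)

3 1 escape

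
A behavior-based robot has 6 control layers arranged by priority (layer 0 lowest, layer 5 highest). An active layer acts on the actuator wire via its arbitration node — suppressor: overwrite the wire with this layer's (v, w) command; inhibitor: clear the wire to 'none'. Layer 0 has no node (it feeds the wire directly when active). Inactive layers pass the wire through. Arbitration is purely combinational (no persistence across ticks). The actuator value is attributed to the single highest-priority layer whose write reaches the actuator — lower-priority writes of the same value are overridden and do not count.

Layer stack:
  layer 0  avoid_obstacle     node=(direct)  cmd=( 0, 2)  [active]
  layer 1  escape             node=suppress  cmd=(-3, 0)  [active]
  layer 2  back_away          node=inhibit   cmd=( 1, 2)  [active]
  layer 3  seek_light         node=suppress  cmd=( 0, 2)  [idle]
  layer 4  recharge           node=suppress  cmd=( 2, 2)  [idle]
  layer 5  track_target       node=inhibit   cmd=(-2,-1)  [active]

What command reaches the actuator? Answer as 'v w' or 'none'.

none

L0 avoid_obstacle: active, feeds wire = (0, 2)
L1 escape: active, suppressor → wire = (-3, 0)
L2 back_away: active, inhibitor → wire = none
L3 seek_light: idle → wire stays none
L4 recharge: idle → wire stays none
L5 track_target: active, inhibitor → wire = none
actuator = none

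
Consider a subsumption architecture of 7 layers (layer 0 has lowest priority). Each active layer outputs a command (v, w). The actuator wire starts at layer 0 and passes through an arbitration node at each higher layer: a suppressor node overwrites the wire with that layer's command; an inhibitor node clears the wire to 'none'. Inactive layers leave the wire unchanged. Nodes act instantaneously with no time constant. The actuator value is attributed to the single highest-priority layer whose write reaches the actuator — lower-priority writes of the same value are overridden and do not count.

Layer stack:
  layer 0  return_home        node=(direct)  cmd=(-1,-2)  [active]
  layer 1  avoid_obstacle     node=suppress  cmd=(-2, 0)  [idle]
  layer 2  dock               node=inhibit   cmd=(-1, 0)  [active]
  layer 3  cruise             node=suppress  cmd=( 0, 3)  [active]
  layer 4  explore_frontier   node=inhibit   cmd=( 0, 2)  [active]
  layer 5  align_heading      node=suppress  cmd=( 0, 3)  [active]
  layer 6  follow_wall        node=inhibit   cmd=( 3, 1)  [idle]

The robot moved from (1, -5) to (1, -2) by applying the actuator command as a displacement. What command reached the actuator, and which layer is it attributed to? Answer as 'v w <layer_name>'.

displacement = (1, -2) − (1, -5) = (0, 3)
[0] return_home on; wire := (-1, -2)
[1] avoid_obstacle off; pass (-1, -2)
[2] dock on (inhibit); wire := none
[3] cruise on (suppress); wire := (0, 3)
[4] explore_frontier on (inhibit); wire := none
[5] align_heading on (suppress); wire := (0, 3)
[6] follow_wall off; pass (0, 3)
output (0, 3) — from layer 5 (align_heading)

0 3 align_heading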